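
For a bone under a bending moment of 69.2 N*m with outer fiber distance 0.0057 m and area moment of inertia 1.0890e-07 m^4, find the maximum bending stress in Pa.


sigma = M * c / I
sigma = 69.2 * 0.0057 / 1.0890e-07
M * c = 0.3944
sigma = 3.6220e+06


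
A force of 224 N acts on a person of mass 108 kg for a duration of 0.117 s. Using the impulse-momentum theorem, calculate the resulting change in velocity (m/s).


J = F * dt = 224 * 0.117 = 26.2080 N*s
delta_v = J / m
delta_v = 26.2080 / 108
delta_v = 0.2427


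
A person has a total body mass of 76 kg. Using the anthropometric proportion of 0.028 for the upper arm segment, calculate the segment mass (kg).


m_segment = body_mass * fraction
m_segment = 76 * 0.028
m_segment = 2.1280


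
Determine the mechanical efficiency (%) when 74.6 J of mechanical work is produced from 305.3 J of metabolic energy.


eta = (W_mech / E_meta) * 100
eta = (74.6 / 305.3) * 100
ratio = 0.2443
eta = 24.4350


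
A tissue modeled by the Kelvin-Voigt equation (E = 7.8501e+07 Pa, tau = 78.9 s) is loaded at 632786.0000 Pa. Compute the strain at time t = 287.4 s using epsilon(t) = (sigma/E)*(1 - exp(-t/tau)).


epsilon(t) = (sigma/E) * (1 - exp(-t/tau))
sigma/E = 632786.0000 / 7.8501e+07 = 0.0081
exp(-t/tau) = exp(-287.4 / 78.9) = 0.0262
epsilon = 0.0081 * (1 - 0.0262)
epsilon = 0.0078


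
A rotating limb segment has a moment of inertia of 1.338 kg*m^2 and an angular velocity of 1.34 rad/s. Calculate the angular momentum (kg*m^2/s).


L = I * omega
L = 1.338 * 1.34
L = 1.7929


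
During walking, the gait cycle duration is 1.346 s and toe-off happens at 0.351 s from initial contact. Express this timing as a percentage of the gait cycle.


pct = (event_time / cycle_time) * 100
pct = (0.351 / 1.346) * 100
ratio = 0.2608
pct = 26.0773


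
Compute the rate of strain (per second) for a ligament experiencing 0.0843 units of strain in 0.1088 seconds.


strain_rate = delta_strain / delta_t
strain_rate = 0.0843 / 0.1088
strain_rate = 0.7748


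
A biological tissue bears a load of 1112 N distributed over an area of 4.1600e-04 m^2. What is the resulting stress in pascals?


stress = F / A
stress = 1112 / 4.1600e-04
stress = 2.6731e+06


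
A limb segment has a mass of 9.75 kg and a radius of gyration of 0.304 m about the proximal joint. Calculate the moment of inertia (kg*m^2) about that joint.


I = m * k^2
I = 9.75 * 0.304^2
k^2 = 0.0924
I = 0.9011


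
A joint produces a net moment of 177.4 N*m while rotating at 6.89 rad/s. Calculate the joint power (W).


P = M * omega
P = 177.4 * 6.89
P = 1222.2860


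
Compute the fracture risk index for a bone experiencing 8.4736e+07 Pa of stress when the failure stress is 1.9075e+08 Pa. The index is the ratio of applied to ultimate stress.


FRI = applied / ultimate
FRI = 8.4736e+07 / 1.9075e+08
FRI = 0.4442


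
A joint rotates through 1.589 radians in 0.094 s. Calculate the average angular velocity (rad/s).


omega = delta_theta / delta_t
omega = 1.589 / 0.094
omega = 16.9043


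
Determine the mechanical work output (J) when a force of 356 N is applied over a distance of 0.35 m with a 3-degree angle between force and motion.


W = F * d * cos(theta)
theta = 3 deg = 0.0524 rad
cos(theta) = 0.9986
W = 356 * 0.35 * 0.9986
W = 124.4292


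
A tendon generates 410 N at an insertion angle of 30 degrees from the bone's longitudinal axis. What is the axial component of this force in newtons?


F_eff = F_tendon * cos(theta)
theta = 30 deg = 0.5236 rad
cos(theta) = 0.8660
F_eff = 410 * 0.8660
F_eff = 355.0704


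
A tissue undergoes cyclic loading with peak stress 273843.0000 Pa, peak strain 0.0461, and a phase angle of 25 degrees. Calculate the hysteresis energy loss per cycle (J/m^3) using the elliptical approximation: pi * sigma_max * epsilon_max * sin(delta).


E_loss = pi * sigma_max * epsilon_max * sin(delta)
delta = 25 deg = 0.4363 rad
sin(delta) = 0.4226
E_loss = pi * 273843.0000 * 0.0461 * 0.4226
E_loss = 16761.0299


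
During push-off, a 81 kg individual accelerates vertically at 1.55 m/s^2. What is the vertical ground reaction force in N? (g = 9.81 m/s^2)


GRF = m * (g + a)
GRF = 81 * (9.81 + 1.55)
GRF = 81 * 11.3600
GRF = 920.1600


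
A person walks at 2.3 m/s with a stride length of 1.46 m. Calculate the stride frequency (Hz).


f = v / stride_length
f = 2.3 / 1.46
f = 1.5753


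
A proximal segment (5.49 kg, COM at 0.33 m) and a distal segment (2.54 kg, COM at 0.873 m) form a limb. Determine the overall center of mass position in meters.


COM = (m1*x1 + m2*x2) / (m1 + m2)
COM = (5.49*0.33 + 2.54*0.873) / (5.49 + 2.54)
Numerator = 4.0291
Denominator = 8.0300
COM = 0.5018


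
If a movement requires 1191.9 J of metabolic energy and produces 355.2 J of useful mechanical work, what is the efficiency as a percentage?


eta = (W_mech / E_meta) * 100
eta = (355.2 / 1191.9) * 100
ratio = 0.2980
eta = 29.8012


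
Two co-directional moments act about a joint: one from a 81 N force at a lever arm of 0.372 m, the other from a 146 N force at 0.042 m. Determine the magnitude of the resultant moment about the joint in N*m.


M = F1 * d1 + F2 * d2
M = 81 * 0.372 + 146 * 0.042
M = 30.1320 + 6.1320
M = 36.2640


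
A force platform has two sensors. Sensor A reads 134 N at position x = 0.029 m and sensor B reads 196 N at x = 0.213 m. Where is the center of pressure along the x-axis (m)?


COP_x = (F1*x1 + F2*x2) / (F1 + F2)
COP_x = (134*0.029 + 196*0.213) / (134 + 196)
Numerator = 45.6340
Denominator = 330
COP_x = 0.1383


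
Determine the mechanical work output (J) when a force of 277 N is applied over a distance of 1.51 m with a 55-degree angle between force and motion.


W = F * d * cos(theta)
theta = 55 deg = 0.9599 rad
cos(theta) = 0.5736
W = 277 * 1.51 * 0.5736
W = 239.9098


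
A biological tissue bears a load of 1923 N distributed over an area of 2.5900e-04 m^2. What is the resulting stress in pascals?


stress = F / A
stress = 1923 / 2.5900e-04
stress = 7.4247e+06


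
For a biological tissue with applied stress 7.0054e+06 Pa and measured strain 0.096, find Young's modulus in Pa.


E = stress / strain
E = 7.0054e+06 / 0.096
E = 7.2973e+07


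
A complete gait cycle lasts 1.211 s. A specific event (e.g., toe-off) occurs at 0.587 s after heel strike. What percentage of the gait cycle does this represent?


pct = (event_time / cycle_time) * 100
pct = (0.587 / 1.211) * 100
ratio = 0.4847
pct = 48.4723


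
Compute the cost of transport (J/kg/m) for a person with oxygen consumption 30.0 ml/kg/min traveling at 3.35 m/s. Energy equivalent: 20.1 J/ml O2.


Power per kg = VO2 * 20.1 / 60
Power per kg = 30.0 * 20.1 / 60 = 10.0500 W/kg
Cost = power_per_kg / speed
Cost = 10.0500 / 3.35
Cost = 3.0000


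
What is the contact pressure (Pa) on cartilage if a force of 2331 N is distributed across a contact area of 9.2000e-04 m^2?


P = F / A
P = 2331 / 9.2000e-04
P = 2.5337e+06


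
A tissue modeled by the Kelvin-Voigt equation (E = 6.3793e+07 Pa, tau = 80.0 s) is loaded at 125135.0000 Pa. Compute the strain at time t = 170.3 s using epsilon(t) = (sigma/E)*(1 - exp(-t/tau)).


epsilon(t) = (sigma/E) * (1 - exp(-t/tau))
sigma/E = 125135.0000 / 6.3793e+07 = 0.0020
exp(-t/tau) = exp(-170.3 / 80.0) = 0.1190
epsilon = 0.0020 * (1 - 0.1190)
epsilon = 0.0017


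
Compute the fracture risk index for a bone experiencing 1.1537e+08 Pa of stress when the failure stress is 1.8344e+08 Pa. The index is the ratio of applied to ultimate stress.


FRI = applied / ultimate
FRI = 1.1537e+08 / 1.8344e+08
FRI = 0.6289


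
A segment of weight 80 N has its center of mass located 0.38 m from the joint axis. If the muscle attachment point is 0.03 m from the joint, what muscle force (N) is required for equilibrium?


F_muscle = W * d_load / d_muscle
F_muscle = 80 * 0.38 / 0.03
Numerator = 30.4000
F_muscle = 1013.3333


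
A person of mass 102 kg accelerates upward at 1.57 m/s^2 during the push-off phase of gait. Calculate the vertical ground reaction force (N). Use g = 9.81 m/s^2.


GRF = m * (g + a)
GRF = 102 * (9.81 + 1.57)
GRF = 102 * 11.3800
GRF = 1160.7600


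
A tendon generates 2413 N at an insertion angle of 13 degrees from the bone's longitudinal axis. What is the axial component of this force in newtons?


F_eff = F_tendon * cos(theta)
theta = 13 deg = 0.2269 rad
cos(theta) = 0.9744
F_eff = 2413 * 0.9744
F_eff = 2351.1550


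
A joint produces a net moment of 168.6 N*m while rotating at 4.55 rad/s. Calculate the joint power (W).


P = M * omega
P = 168.6 * 4.55
P = 767.1300


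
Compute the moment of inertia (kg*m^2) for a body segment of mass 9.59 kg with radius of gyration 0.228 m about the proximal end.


I = m * k^2
I = 9.59 * 0.228^2
k^2 = 0.0520
I = 0.4985


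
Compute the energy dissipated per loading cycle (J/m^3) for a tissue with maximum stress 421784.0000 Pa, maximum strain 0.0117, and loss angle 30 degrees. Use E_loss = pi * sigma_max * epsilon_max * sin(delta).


E_loss = pi * sigma_max * epsilon_max * sin(delta)
delta = 30 deg = 0.5236 rad
sin(delta) = 0.5000
E_loss = pi * 421784.0000 * 0.0117 * 0.5000
E_loss = 7751.6801


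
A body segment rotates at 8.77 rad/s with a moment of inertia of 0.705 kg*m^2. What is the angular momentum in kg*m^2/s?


L = I * omega
L = 0.705 * 8.77
L = 6.1828


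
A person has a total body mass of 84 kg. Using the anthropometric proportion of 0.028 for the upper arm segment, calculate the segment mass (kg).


m_segment = body_mass * fraction
m_segment = 84 * 0.028
m_segment = 2.3520


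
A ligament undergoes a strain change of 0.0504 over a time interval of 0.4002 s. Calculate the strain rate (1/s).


strain_rate = delta_strain / delta_t
strain_rate = 0.0504 / 0.4002
strain_rate = 0.1259


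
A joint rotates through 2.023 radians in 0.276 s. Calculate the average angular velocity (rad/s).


omega = delta_theta / delta_t
omega = 2.023 / 0.276
omega = 7.3297


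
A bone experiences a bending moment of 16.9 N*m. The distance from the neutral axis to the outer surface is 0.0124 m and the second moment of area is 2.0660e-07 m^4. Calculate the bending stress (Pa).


sigma = M * c / I
sigma = 16.9 * 0.0124 / 2.0660e-07
M * c = 0.2096
sigma = 1.0143e+06


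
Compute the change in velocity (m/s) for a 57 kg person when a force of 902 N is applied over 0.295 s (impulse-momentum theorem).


J = F * dt = 902 * 0.295 = 266.0900 N*s
delta_v = J / m
delta_v = 266.0900 / 57
delta_v = 4.6682


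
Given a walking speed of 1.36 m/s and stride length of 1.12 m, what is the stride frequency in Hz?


f = v / stride_length
f = 1.36 / 1.12
f = 1.2143


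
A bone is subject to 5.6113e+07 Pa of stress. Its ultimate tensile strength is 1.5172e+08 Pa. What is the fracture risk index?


FRI = applied / ultimate
FRI = 5.6113e+07 / 1.5172e+08
FRI = 0.3698


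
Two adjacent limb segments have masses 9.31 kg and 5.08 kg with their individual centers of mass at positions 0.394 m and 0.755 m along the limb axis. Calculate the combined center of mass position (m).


COM = (m1*x1 + m2*x2) / (m1 + m2)
COM = (9.31*0.394 + 5.08*0.755) / (9.31 + 5.08)
Numerator = 7.5035
Denominator = 14.3900
COM = 0.5214


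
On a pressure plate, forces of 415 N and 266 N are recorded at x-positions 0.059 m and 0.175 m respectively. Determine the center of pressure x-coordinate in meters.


COP_x = (F1*x1 + F2*x2) / (F1 + F2)
COP_x = (415*0.059 + 266*0.175) / (415 + 266)
Numerator = 71.0350
Denominator = 681
COP_x = 0.1043


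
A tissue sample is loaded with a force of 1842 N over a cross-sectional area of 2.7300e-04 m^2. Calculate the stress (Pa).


stress = F / A
stress = 1842 / 2.7300e-04
stress = 6.7473e+06


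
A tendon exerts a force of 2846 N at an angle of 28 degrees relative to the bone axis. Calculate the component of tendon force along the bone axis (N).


F_eff = F_tendon * cos(theta)
theta = 28 deg = 0.4887 rad
cos(theta) = 0.8829
F_eff = 2846 * 0.8829
F_eff = 2512.8688


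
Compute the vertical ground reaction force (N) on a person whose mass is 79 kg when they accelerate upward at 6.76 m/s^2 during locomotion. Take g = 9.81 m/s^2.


GRF = m * (g + a)
GRF = 79 * (9.81 + 6.76)
GRF = 79 * 16.5700
GRF = 1309.0300


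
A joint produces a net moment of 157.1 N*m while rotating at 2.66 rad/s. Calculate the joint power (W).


P = M * omega
P = 157.1 * 2.66
P = 417.8860


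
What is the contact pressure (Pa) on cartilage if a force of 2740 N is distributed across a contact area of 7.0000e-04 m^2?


P = F / A
P = 2740 / 7.0000e-04
P = 3.9143e+06


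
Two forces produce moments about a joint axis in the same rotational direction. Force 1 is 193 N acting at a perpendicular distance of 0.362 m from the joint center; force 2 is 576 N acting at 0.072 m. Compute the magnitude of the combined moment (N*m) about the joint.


M = F1 * d1 + F2 * d2
M = 193 * 0.362 + 576 * 0.072
M = 69.8660 + 41.4720
M = 111.3380


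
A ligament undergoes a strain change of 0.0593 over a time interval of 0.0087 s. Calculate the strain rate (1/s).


strain_rate = delta_strain / delta_t
strain_rate = 0.0593 / 0.0087
strain_rate = 6.8161


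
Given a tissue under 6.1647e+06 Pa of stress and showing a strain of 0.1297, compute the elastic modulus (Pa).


E = stress / strain
E = 6.1647e+06 / 0.1297
E = 4.7530e+07


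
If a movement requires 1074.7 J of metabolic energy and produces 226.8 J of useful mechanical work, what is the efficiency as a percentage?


eta = (W_mech / E_meta) * 100
eta = (226.8 / 1074.7) * 100
ratio = 0.2110
eta = 21.1036


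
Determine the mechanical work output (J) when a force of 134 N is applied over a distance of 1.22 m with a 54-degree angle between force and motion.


W = F * d * cos(theta)
theta = 54 deg = 0.9425 rad
cos(theta) = 0.5878
W = 134 * 1.22 * 0.5878
W = 96.0911


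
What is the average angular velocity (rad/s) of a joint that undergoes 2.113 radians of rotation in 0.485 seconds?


omega = delta_theta / delta_t
omega = 2.113 / 0.485
omega = 4.3567


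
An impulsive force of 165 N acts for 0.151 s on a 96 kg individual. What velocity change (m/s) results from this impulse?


J = F * dt = 165 * 0.151 = 24.9150 N*s
delta_v = J / m
delta_v = 24.9150 / 96
delta_v = 0.2595


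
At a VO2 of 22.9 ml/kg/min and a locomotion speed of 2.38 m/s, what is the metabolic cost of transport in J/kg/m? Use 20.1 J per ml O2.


Power per kg = VO2 * 20.1 / 60
Power per kg = 22.9 * 20.1 / 60 = 7.6715 W/kg
Cost = power_per_kg / speed
Cost = 7.6715 / 2.38
Cost = 3.2233


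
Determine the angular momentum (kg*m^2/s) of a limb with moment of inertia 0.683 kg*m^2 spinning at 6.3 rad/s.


L = I * omega
L = 0.683 * 6.3
L = 4.3029


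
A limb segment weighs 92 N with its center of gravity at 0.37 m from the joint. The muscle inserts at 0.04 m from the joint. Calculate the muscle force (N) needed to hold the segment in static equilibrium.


F_muscle = W * d_load / d_muscle
F_muscle = 92 * 0.37 / 0.04
Numerator = 34.0400
F_muscle = 851.0000


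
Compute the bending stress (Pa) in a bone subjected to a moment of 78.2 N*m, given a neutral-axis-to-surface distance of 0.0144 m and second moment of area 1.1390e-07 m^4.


sigma = M * c / I
sigma = 78.2 * 0.0144 / 1.1390e-07
M * c = 1.1261
sigma = 9.8866e+06


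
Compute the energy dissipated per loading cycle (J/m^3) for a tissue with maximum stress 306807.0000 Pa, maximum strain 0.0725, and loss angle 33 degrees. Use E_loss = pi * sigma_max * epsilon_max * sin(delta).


E_loss = pi * sigma_max * epsilon_max * sin(delta)
delta = 33 deg = 0.5760 rad
sin(delta) = 0.5446
E_loss = pi * 306807.0000 * 0.0725 * 0.5446
E_loss = 38059.3974


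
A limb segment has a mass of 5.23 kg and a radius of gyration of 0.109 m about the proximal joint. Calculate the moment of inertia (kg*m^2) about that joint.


I = m * k^2
I = 5.23 * 0.109^2
k^2 = 0.0119
I = 0.0621


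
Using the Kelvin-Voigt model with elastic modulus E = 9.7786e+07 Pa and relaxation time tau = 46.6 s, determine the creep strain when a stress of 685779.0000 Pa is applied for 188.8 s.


epsilon(t) = (sigma/E) * (1 - exp(-t/tau))
sigma/E = 685779.0000 / 9.7786e+07 = 0.0070
exp(-t/tau) = exp(-188.8 / 46.6) = 0.0174
epsilon = 0.0070 * (1 - 0.0174)
epsilon = 0.0069


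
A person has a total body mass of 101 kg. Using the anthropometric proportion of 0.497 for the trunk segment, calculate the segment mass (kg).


m_segment = body_mass * fraction
m_segment = 101 * 0.497
m_segment = 50.1970


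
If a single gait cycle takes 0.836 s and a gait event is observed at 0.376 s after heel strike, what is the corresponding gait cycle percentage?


pct = (event_time / cycle_time) * 100
pct = (0.376 / 0.836) * 100
ratio = 0.4498
pct = 44.9761


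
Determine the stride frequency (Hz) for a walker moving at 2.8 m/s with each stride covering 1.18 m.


f = v / stride_length
f = 2.8 / 1.18
f = 2.3729


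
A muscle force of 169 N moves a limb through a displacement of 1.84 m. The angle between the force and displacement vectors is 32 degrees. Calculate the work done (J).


W = F * d * cos(theta)
theta = 32 deg = 0.5585 rad
cos(theta) = 0.8480
W = 169 * 1.84 * 0.8480
W = 263.7090


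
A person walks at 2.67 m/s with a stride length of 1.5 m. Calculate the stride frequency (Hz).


f = v / stride_length
f = 2.67 / 1.5
f = 1.7800


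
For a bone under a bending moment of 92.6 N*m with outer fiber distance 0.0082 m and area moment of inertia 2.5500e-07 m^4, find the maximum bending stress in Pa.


sigma = M * c / I
sigma = 92.6 * 0.0082 / 2.5500e-07
M * c = 0.7593
sigma = 2.9777e+06


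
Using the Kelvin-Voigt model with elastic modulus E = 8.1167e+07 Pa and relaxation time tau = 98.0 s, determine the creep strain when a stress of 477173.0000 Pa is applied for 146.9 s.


epsilon(t) = (sigma/E) * (1 - exp(-t/tau))
sigma/E = 477173.0000 / 8.1167e+07 = 0.0059
exp(-t/tau) = exp(-146.9 / 98.0) = 0.2234
epsilon = 0.0059 * (1 - 0.2234)
epsilon = 0.0046


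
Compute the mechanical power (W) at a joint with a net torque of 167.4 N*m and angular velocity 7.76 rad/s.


P = M * omega
P = 167.4 * 7.76
P = 1299.0240


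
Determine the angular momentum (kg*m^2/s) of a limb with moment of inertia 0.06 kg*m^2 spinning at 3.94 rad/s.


L = I * omega
L = 0.06 * 3.94
L = 0.2364


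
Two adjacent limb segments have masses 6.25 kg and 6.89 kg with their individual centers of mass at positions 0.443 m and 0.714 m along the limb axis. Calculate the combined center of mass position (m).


COM = (m1*x1 + m2*x2) / (m1 + m2)
COM = (6.25*0.443 + 6.89*0.714) / (6.25 + 6.89)
Numerator = 7.6882
Denominator = 13.1400
COM = 0.5851


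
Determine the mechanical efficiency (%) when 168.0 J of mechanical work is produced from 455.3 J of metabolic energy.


eta = (W_mech / E_meta) * 100
eta = (168.0 / 455.3) * 100
ratio = 0.3690
eta = 36.8987


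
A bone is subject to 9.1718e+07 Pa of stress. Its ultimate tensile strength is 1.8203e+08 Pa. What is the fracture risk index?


FRI = applied / ultimate
FRI = 9.1718e+07 / 1.8203e+08
FRI = 0.5039


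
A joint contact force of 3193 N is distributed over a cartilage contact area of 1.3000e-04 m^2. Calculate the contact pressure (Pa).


P = F / A
P = 3193 / 1.3000e-04
P = 2.4562e+07


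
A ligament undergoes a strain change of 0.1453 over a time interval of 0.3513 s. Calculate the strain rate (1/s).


strain_rate = delta_strain / delta_t
strain_rate = 0.1453 / 0.3513
strain_rate = 0.4136


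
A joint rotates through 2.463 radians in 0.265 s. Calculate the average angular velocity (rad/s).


omega = delta_theta / delta_t
omega = 2.463 / 0.265
omega = 9.2943


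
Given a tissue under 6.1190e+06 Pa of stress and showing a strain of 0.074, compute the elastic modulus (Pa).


E = stress / strain
E = 6.1190e+06 / 0.074
E = 8.2689e+07


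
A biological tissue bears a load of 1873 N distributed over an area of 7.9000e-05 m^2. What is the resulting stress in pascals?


stress = F / A
stress = 1873 / 7.9000e-05
stress = 2.3709e+07


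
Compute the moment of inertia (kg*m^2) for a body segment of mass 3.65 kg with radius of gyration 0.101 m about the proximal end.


I = m * k^2
I = 3.65 * 0.101^2
k^2 = 0.0102
I = 0.0372


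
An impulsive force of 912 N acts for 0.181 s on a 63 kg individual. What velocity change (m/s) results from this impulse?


J = F * dt = 912 * 0.181 = 165.0720 N*s
delta_v = J / m
delta_v = 165.0720 / 63
delta_v = 2.6202


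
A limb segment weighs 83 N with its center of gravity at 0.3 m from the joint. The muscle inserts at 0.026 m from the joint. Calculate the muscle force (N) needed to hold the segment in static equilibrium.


F_muscle = W * d_load / d_muscle
F_muscle = 83 * 0.3 / 0.026
Numerator = 24.9000
F_muscle = 957.6923


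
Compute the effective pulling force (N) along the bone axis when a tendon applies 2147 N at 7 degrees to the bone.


F_eff = F_tendon * cos(theta)
theta = 7 deg = 0.1222 rad
cos(theta) = 0.9925
F_eff = 2147 * 0.9925
F_eff = 2130.9966


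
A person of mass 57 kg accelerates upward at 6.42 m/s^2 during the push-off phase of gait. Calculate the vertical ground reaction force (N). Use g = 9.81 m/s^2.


GRF = m * (g + a)
GRF = 57 * (9.81 + 6.42)
GRF = 57 * 16.2300
GRF = 925.1100


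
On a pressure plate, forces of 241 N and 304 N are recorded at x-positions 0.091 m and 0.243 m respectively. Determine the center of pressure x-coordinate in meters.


COP_x = (F1*x1 + F2*x2) / (F1 + F2)
COP_x = (241*0.091 + 304*0.243) / (241 + 304)
Numerator = 95.8030
Denominator = 545
COP_x = 0.1758


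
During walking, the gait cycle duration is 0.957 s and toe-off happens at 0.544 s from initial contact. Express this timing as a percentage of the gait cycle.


pct = (event_time / cycle_time) * 100
pct = (0.544 / 0.957) * 100
ratio = 0.5684
pct = 56.8443


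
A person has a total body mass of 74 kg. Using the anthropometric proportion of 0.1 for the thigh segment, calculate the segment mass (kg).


m_segment = body_mass * fraction
m_segment = 74 * 0.1
m_segment = 7.4000


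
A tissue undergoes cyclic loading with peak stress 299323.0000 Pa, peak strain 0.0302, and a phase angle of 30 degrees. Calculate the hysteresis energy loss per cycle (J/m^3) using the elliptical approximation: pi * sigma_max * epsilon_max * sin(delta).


E_loss = pi * sigma_max * epsilon_max * sin(delta)
delta = 30 deg = 0.5236 rad
sin(delta) = 0.5000
E_loss = pi * 299323.0000 * 0.0302 * 0.5000
E_loss = 14199.2992


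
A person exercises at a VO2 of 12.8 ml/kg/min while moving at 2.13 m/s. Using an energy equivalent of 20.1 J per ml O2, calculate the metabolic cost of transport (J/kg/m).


Power per kg = VO2 * 20.1 / 60
Power per kg = 12.8 * 20.1 / 60 = 4.2880 W/kg
Cost = power_per_kg / speed
Cost = 4.2880 / 2.13
Cost = 2.0131


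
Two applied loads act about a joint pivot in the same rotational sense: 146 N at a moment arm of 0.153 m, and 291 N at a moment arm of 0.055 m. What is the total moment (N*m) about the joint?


M = F1 * d1 + F2 * d2
M = 146 * 0.153 + 291 * 0.055
M = 22.3380 + 16.0050
M = 38.3430


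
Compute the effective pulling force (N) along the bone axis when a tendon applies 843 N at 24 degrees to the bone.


F_eff = F_tendon * cos(theta)
theta = 24 deg = 0.4189 rad
cos(theta) = 0.9135
F_eff = 843 * 0.9135
F_eff = 770.1188


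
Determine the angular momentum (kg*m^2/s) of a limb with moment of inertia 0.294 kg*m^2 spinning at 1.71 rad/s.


L = I * omega
L = 0.294 * 1.71
L = 0.5027


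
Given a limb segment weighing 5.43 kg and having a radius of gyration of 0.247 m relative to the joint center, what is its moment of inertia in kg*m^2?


I = m * k^2
I = 5.43 * 0.247^2
k^2 = 0.0610
I = 0.3313


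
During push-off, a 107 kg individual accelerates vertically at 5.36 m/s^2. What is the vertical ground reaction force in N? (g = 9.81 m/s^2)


GRF = m * (g + a)
GRF = 107 * (9.81 + 5.36)
GRF = 107 * 15.1700
GRF = 1623.1900


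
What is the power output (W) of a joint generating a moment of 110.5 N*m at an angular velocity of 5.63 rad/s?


P = M * omega
P = 110.5 * 5.63
P = 622.1150


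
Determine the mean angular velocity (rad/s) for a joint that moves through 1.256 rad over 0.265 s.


omega = delta_theta / delta_t
omega = 1.256 / 0.265
omega = 4.7396


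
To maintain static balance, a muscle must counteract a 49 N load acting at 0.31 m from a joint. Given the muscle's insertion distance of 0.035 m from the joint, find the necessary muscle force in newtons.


F_muscle = W * d_load / d_muscle
F_muscle = 49 * 0.31 / 0.035
Numerator = 15.1900
F_muscle = 434.0000


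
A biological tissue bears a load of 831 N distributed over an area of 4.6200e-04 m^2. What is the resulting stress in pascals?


stress = F / A
stress = 831 / 4.6200e-04
stress = 1.7987e+06


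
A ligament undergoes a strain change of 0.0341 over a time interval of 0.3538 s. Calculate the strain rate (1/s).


strain_rate = delta_strain / delta_t
strain_rate = 0.0341 / 0.3538
strain_rate = 0.0964


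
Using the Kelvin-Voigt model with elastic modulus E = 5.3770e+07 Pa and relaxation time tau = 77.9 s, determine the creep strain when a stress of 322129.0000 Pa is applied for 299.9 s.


epsilon(t) = (sigma/E) * (1 - exp(-t/tau))
sigma/E = 322129.0000 / 5.3770e+07 = 0.0060
exp(-t/tau) = exp(-299.9 / 77.9) = 0.0213
epsilon = 0.0060 * (1 - 0.0213)
epsilon = 0.0059


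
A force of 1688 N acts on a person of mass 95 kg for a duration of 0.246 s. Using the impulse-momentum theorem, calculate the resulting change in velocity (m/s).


J = F * dt = 1688 * 0.246 = 415.2480 N*s
delta_v = J / m
delta_v = 415.2480 / 95
delta_v = 4.3710


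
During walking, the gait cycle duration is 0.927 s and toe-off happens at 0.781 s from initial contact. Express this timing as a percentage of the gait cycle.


pct = (event_time / cycle_time) * 100
pct = (0.781 / 0.927) * 100
ratio = 0.8425
pct = 84.2503


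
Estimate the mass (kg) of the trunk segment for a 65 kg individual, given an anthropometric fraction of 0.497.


m_segment = body_mass * fraction
m_segment = 65 * 0.497
m_segment = 32.3050


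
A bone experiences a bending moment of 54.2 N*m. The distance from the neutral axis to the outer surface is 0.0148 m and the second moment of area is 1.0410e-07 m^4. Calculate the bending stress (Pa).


sigma = M * c / I
sigma = 54.2 * 0.0148 / 1.0410e-07
M * c = 0.8022
sigma = 7.7057e+06


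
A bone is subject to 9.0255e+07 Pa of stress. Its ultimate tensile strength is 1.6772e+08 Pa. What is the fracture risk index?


FRI = applied / ultimate
FRI = 9.0255e+07 / 1.6772e+08
FRI = 0.5381


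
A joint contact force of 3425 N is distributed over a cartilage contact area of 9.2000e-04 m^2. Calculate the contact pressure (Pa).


P = F / A
P = 3425 / 9.2000e-04
P = 3.7228e+06


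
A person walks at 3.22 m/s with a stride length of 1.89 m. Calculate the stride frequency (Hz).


f = v / stride_length
f = 3.22 / 1.89
f = 1.7037


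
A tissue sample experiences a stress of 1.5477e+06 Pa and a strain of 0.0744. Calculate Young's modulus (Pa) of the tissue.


E = stress / strain
E = 1.5477e+06 / 0.0744
E = 2.0802e+07


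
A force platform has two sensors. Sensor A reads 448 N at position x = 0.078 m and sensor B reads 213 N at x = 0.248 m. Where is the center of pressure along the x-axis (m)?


COP_x = (F1*x1 + F2*x2) / (F1 + F2)
COP_x = (448*0.078 + 213*0.248) / (448 + 213)
Numerator = 87.7680
Denominator = 661
COP_x = 0.1328


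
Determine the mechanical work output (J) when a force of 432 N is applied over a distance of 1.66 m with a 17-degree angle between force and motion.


W = F * d * cos(theta)
theta = 17 deg = 0.2967 rad
cos(theta) = 0.9563
W = 432 * 1.66 * 0.9563
W = 685.7853


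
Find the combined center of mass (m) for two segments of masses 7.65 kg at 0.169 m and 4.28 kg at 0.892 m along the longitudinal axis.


COM = (m1*x1 + m2*x2) / (m1 + m2)
COM = (7.65*0.169 + 4.28*0.892) / (7.65 + 4.28)
Numerator = 5.1106
Denominator = 11.9300
COM = 0.4284


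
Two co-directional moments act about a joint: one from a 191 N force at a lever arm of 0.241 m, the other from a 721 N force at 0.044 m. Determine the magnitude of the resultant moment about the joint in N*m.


M = F1 * d1 + F2 * d2
M = 191 * 0.241 + 721 * 0.044
M = 46.0310 + 31.7240
M = 77.7550


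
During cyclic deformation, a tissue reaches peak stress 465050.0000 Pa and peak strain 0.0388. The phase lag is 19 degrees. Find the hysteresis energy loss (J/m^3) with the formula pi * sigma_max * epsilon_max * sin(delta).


E_loss = pi * sigma_max * epsilon_max * sin(delta)
delta = 19 deg = 0.3316 rad
sin(delta) = 0.3256
E_loss = pi * 465050.0000 * 0.0388 * 0.3256
E_loss = 18455.3873


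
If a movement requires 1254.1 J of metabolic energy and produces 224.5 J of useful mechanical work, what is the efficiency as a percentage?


eta = (W_mech / E_meta) * 100
eta = (224.5 / 1254.1) * 100
ratio = 0.1790
eta = 17.9013


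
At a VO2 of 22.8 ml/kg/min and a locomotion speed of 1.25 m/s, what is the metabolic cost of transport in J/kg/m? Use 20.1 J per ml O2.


Power per kg = VO2 * 20.1 / 60
Power per kg = 22.8 * 20.1 / 60 = 7.6380 W/kg
Cost = power_per_kg / speed
Cost = 7.6380 / 1.25
Cost = 6.1104


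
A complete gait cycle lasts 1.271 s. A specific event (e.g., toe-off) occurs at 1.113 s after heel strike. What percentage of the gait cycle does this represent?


pct = (event_time / cycle_time) * 100
pct = (1.113 / 1.271) * 100
ratio = 0.8757
pct = 87.5688


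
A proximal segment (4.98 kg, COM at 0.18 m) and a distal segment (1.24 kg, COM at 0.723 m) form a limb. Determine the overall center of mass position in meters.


COM = (m1*x1 + m2*x2) / (m1 + m2)
COM = (4.98*0.18 + 1.24*0.723) / (4.98 + 1.24)
Numerator = 1.7929
Denominator = 6.2200
COM = 0.2883


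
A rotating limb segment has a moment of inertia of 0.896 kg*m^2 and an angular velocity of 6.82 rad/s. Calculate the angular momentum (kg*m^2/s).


L = I * omega
L = 0.896 * 6.82
L = 6.1107


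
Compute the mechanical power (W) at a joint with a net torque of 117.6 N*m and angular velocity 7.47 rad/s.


P = M * omega
P = 117.6 * 7.47
P = 878.4720


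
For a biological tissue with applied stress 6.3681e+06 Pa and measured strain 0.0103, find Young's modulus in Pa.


E = stress / strain
E = 6.3681e+06 / 0.0103
E = 6.1826e+08


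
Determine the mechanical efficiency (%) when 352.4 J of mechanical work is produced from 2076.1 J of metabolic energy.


eta = (W_mech / E_meta) * 100
eta = (352.4 / 2076.1) * 100
ratio = 0.1697
eta = 16.9741


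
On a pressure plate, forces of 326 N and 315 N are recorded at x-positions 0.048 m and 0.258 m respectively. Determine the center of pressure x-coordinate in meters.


COP_x = (F1*x1 + F2*x2) / (F1 + F2)
COP_x = (326*0.048 + 315*0.258) / (326 + 315)
Numerator = 96.9180
Denominator = 641
COP_x = 0.1512


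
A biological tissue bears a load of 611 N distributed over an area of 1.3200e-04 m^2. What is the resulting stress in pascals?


stress = F / A
stress = 611 / 1.3200e-04
stress = 4.6288e+06


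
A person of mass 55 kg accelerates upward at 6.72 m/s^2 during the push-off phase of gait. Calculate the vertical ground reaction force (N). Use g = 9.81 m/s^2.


GRF = m * (g + a)
GRF = 55 * (9.81 + 6.72)
GRF = 55 * 16.5300
GRF = 909.1500


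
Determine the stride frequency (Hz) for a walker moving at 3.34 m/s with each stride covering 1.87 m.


f = v / stride_length
f = 3.34 / 1.87
f = 1.7861


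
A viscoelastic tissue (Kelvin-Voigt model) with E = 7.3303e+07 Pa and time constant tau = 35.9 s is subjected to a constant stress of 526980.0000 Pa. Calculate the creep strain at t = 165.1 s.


epsilon(t) = (sigma/E) * (1 - exp(-t/tau))
sigma/E = 526980.0000 / 7.3303e+07 = 0.0072
exp(-t/tau) = exp(-165.1 / 35.9) = 0.0101
epsilon = 0.0072 * (1 - 0.0101)
epsilon = 0.0071


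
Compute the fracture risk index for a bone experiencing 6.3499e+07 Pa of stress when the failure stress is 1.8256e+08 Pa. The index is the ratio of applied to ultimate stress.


FRI = applied / ultimate
FRI = 6.3499e+07 / 1.8256e+08
FRI = 0.3478


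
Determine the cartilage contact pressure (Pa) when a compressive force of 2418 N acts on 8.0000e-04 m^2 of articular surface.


P = F / A
P = 2418 / 8.0000e-04
P = 3.0225e+06


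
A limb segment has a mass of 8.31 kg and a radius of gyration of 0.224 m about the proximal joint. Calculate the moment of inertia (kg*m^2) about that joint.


I = m * k^2
I = 8.31 * 0.224^2
k^2 = 0.0502
I = 0.4170


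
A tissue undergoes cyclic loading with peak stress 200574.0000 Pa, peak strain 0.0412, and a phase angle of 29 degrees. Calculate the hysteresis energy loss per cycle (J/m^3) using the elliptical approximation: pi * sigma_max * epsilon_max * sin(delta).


E_loss = pi * sigma_max * epsilon_max * sin(delta)
delta = 29 deg = 0.5061 rad
sin(delta) = 0.4848
E_loss = pi * 200574.0000 * 0.0412 * 0.4848
E_loss = 12586.1515


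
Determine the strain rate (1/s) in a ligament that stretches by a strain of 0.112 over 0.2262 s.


strain_rate = delta_strain / delta_t
strain_rate = 0.112 / 0.2262
strain_rate = 0.4951


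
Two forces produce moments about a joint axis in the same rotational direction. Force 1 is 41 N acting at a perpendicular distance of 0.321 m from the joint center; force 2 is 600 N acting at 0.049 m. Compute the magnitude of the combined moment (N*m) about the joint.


M = F1 * d1 + F2 * d2
M = 41 * 0.321 + 600 * 0.049
M = 13.1610 + 29.4000
M = 42.5610


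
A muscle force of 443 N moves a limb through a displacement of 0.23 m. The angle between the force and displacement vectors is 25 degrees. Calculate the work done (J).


W = F * d * cos(theta)
theta = 25 deg = 0.4363 rad
cos(theta) = 0.9063
W = 443 * 0.23 * 0.9063
W = 92.3437


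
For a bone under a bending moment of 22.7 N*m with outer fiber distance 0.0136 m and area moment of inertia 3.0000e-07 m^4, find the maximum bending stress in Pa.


sigma = M * c / I
sigma = 22.7 * 0.0136 / 3.0000e-07
M * c = 0.3087
sigma = 1.0291e+06


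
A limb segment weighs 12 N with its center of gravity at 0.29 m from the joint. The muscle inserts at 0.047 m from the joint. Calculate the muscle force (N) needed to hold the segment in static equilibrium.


F_muscle = W * d_load / d_muscle
F_muscle = 12 * 0.29 / 0.047
Numerator = 3.4800
F_muscle = 74.0426


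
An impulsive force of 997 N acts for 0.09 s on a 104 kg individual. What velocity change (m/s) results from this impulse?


J = F * dt = 997 * 0.09 = 89.7300 N*s
delta_v = J / m
delta_v = 89.7300 / 104
delta_v = 0.8628


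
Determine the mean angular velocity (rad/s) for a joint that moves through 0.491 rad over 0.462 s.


omega = delta_theta / delta_t
omega = 0.491 / 0.462
omega = 1.0628


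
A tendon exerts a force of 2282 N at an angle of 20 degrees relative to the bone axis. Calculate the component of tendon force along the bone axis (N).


F_eff = F_tendon * cos(theta)
theta = 20 deg = 0.3491 rad
cos(theta) = 0.9397
F_eff = 2282 * 0.9397
F_eff = 2144.3786


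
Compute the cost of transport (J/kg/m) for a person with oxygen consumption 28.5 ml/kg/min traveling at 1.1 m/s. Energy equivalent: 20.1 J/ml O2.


Power per kg = VO2 * 20.1 / 60
Power per kg = 28.5 * 20.1 / 60 = 9.5475 W/kg
Cost = power_per_kg / speed
Cost = 9.5475 / 1.1
Cost = 8.6795


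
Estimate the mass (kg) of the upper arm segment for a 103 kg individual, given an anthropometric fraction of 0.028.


m_segment = body_mass * fraction
m_segment = 103 * 0.028
m_segment = 2.8840


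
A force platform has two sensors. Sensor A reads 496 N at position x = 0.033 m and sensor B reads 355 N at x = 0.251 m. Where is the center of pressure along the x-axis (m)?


COP_x = (F1*x1 + F2*x2) / (F1 + F2)
COP_x = (496*0.033 + 355*0.251) / (496 + 355)
Numerator = 105.4730
Denominator = 851
COP_x = 0.1239


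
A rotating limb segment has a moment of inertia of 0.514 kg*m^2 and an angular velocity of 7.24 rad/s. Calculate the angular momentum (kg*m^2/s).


L = I * omega
L = 0.514 * 7.24
L = 3.7214


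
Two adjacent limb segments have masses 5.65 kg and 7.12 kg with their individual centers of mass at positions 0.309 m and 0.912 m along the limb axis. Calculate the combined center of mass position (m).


COM = (m1*x1 + m2*x2) / (m1 + m2)
COM = (5.65*0.309 + 7.12*0.912) / (5.65 + 7.12)
Numerator = 8.2393
Denominator = 12.7700
COM = 0.6452


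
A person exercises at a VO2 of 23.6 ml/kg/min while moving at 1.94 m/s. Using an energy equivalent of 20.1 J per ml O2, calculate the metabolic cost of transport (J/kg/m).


Power per kg = VO2 * 20.1 / 60
Power per kg = 23.6 * 20.1 / 60 = 7.9060 W/kg
Cost = power_per_kg / speed
Cost = 7.9060 / 1.94
Cost = 4.0753


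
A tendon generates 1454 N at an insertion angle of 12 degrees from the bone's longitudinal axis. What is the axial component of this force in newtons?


F_eff = F_tendon * cos(theta)
theta = 12 deg = 0.2094 rad
cos(theta) = 0.9781
F_eff = 1454 * 0.9781
F_eff = 1422.2266


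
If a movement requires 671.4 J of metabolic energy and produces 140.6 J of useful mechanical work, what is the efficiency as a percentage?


eta = (W_mech / E_meta) * 100
eta = (140.6 / 671.4) * 100
ratio = 0.2094
eta = 20.9413


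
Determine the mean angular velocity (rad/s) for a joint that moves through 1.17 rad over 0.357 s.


omega = delta_theta / delta_t
omega = 1.17 / 0.357
omega = 3.2773


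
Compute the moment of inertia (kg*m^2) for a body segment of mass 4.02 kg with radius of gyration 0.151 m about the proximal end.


I = m * k^2
I = 4.02 * 0.151^2
k^2 = 0.0228
I = 0.0917


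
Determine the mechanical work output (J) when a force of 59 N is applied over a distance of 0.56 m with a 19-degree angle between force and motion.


W = F * d * cos(theta)
theta = 19 deg = 0.3316 rad
cos(theta) = 0.9455
W = 59 * 0.56 * 0.9455
W = 31.2399


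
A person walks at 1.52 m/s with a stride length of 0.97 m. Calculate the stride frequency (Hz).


f = v / stride_length
f = 1.52 / 0.97
f = 1.5670


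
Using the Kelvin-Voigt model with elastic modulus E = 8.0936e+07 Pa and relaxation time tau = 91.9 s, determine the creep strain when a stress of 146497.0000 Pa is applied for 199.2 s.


epsilon(t) = (sigma/E) * (1 - exp(-t/tau))
sigma/E = 146497.0000 / 8.0936e+07 = 0.0018
exp(-t/tau) = exp(-199.2 / 91.9) = 0.1145
epsilon = 0.0018 * (1 - 0.1145)
epsilon = 0.0016


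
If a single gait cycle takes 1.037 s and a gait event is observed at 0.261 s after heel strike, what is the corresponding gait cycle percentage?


pct = (event_time / cycle_time) * 100
pct = (0.261 / 1.037) * 100
ratio = 0.2517
pct = 25.1688


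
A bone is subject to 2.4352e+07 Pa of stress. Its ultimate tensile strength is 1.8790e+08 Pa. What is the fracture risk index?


FRI = applied / ultimate
FRI = 2.4352e+07 / 1.8790e+08
FRI = 0.1296


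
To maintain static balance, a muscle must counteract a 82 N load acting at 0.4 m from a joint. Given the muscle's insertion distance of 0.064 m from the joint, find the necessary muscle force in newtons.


F_muscle = W * d_load / d_muscle
F_muscle = 82 * 0.4 / 0.064
Numerator = 32.8000
F_muscle = 512.5000


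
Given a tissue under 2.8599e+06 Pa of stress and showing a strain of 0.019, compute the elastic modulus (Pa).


E = stress / strain
E = 2.8599e+06 / 0.019
E = 1.5052e+08


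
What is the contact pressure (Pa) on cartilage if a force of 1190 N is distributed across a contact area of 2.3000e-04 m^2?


P = F / A
P = 1190 / 2.3000e-04
P = 5.1739e+06
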